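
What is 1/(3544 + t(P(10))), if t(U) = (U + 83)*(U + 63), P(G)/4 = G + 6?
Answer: 1/22213 ≈ 4.5019e-5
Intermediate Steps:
P(G) = 24 + 4*G (P(G) = 4*(G + 6) = 4*(6 + G) = 24 + 4*G)
t(U) = (63 + U)*(83 + U) (t(U) = (83 + U)*(63 + U) = (63 + U)*(83 + U))
1/(3544 + t(P(10))) = 1/(3544 + (5229 + (24 + 4*10)**2 + 146*(24 + 4*10))) = 1/(3544 + (5229 + (24 + 40)**2 + 146*(24 + 40))) = 1/(3544 + (5229 + 64**2 + 146*64)) = 1/(3544 + (5229 + 4096 + 9344)) = 1/(3544 + 18669) = 1/22213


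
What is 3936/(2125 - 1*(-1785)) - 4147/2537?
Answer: -3114569/4959835 ≈ -0.62796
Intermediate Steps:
3936/(2125 - 1*(-1785)) - 4147/2537 = 3936/(2125 + 1785) - 4147*1/2537 = 3936/3910 - 4147/2537 = 3936*(1/3910) - 4147/2537 = 1968/1955 - 4147/2537 = -3114569/4959835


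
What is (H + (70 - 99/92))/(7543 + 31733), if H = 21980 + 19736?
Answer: 3844213/3613392 ≈ 1.0639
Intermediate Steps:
H = 41716
(H + (70 - 99/92))/(7543 + 31733) = (41716 + (70 - 99/92))/(7543 + 31733) = (41716 + (70 - 99*1/92))/39276 = (41716 + (70 - 99/92))*(1/39276) = (41716 + 6341/92)*(1/39276) = (3844213/92)*(1/39276) = 3844213/3613392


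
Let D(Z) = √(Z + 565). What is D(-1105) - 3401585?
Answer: -3401585 + 6*I*√15 ≈ -3.4016e+6 + 23.238*I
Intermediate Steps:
D(Z) = √(565 + Z)
D(-1105) - 3401585 = √(565 - 1105) - 3401585 = √(-540) - 3401585 = 6*I*√15 - 3401585 = -3401585 + 6*I*√15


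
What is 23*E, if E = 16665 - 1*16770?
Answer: -2415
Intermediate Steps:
E = -105 (E = 16665 - 16770 = -105)
23*E = 23*(-105) = -2415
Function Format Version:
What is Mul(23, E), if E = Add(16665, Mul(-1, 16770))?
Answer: -2415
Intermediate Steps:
E = -105 (E = Add(16665, -16770) = -105)
Mul(23, E) = Mul(23, -105) = -2415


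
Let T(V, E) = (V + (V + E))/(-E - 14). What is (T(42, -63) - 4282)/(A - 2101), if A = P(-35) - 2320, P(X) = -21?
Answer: 29971/31094 ≈ 0.96388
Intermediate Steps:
T(V, E) = (E + 2*V)/(-14 - E) (T(V, E) = (V + (E + V))/(-14 - E) = (E + 2*V)/(-14 - E))
A = -2341 (A = -21 - 2320 = -2341)
(T(42, -63) - 4282)/(A - 2101) = ((-1*(-63) - 2*42)/(14 - 63) - 4282)/(-2341 - 2101) = ((63 - 84)/(-49) - 4282)/(-4442) = (-1/49*(-21) - 4282)*(-1/4442) = (3/7 - 4282)*(-1/4442) = -29971/7*(-1/4442) = 29971/31094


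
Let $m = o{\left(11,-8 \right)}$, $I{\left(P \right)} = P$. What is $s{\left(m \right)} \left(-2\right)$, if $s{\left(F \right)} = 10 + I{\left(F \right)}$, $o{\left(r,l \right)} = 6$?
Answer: $-32$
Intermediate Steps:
$m = 6$
$s{\left(F \right)} = 10 + F$
$s{\left(m \right)} \left(-2\right) = \left(10 + 6\right) \left(-2\right) = 16 \left(-2\right) = -32$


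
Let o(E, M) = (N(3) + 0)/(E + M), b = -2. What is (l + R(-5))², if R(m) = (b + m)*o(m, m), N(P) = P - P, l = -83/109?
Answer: 6889/11881 ≈ 0.57983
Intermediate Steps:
l = -83/109 (l = -83*1/109 = -83/109 ≈ -0.76147)
N(P) = 0
o(E, M) = 0 (o(E, M) = (0 + 0)/(E + M) = 0/(E + M) = 0)
R(m) = 0 (R(m) = (-2 + m)*0 = 0)
(l + R(-5))² = (-83/109 + 0)² = (-83/109)² = 6889/11881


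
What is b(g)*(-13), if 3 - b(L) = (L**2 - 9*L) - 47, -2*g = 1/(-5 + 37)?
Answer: -2654899/4096 ≈ -648.17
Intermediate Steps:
g = -1/64 (g = -1/(2*(-5 + 37)) = -1/2/32 = -1/2*1/32 = -1/64 ≈ -0.015625)
b(L) = 50 - L**2 + 9*L (b(L) = 3 - ((L**2 - 9*L) - 47) = 3 - (-47 + L**2 - 9*L) = 3 + (47 - L**2 + 9*L) = 50 - L**2 + 9*L)
b(g)*(-13) = (50 - (-1/64)**2 + 9*(-1/64))*(-13) = (50 - 1*1/4096 - 9/64)*(-13) = (50 - 1/4096 - 9/64)*(-13) = (204223/4096)*(-13) = -2654899/4096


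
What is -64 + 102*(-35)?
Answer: -3634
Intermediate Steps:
-64 + 102*(-35) = -64 - 3570 = -3634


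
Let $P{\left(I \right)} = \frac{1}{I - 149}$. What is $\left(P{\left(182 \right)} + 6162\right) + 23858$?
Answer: $\frac{990661}{33} \approx 30020.0$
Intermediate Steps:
$P{\left(I \right)} = \frac{1}{-149 + I}$
$\left(P{\left(182 \right)} + 6162\right) + 23858 = \left(\frac{1}{-149 + 182} + 6162\right) + 23858 = \left(\frac{1}{33} + 6162\right) + 23858 = \frac{203347}{33} + 23858 = \frac{990661}{33}$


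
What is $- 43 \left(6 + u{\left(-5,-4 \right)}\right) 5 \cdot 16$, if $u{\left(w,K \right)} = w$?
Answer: $-3440$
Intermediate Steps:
$- 43 \left(6 + u{\left(-5,-4 \right)}\right) 5 \cdot 16 = - 43 \left(6 - 5\right) 5 \cdot 16 = - 43 \cdot 1 \cdot 5 \cdot 16 = \left(-43\right) 5 \cdot 16 = \left(-215\right) 16 = -3440$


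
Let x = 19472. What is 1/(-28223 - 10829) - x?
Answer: -760420545/39052 ≈ -19472.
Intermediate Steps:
1/(-28223 - 10829) - x = 1/(-28223 - 10829) - 1*19472 = 1/(-39052) - 19472 = -1/39052 - 19472 = -760420545/39052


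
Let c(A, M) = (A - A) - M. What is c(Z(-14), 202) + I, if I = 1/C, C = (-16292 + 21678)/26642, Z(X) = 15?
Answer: -530665/2693 ≈ -197.05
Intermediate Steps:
C = 2693/13321 (C = 5386*(1/26642) = 2693/13321 ≈ 0.20216)
c(A, M) = -M (c(A, M) = 0 - M = -M)
I = 13321/2693 (I = 1/(2693/13321) = 13321/2693 ≈ 4.9465)
c(Z(-14), 202) + I = -1*202 + 13321/2693 = -202 + 13321/2693 = -530665/2693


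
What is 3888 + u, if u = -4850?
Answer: -962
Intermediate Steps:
3888 + u = 3888 - 4850 = -962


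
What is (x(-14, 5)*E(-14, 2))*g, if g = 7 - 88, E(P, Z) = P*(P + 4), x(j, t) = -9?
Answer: 102060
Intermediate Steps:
E(P, Z) = P*(4 + P)
g = -81
(x(-14, 5)*E(-14, 2))*g = -(-126)*(4 - 14)*(-81) = -(-126)*(-10)*(-81) = -9*140*(-81) = -1260*(-81) = 102060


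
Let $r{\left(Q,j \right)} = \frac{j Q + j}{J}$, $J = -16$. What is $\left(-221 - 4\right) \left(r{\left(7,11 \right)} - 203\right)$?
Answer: $\frac{93825}{2} \approx 46913.0$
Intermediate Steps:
$r{\left(Q,j \right)} = - \frac{j}{16} - \frac{Q j}{16}$ ($r{\left(Q,j \right)} = \frac{j Q + j}{-16} = \left(Q j + j\right) \left(- \frac{1}{16}\right) = \left(j + Q j\right) \left(- \frac{1}{16}\right) = - \frac{j}{16} - \frac{Q j}{16}$)
$\left(-221 - 4\right) \left(r{\left(7,11 \right)} - 203\right) = \left(-221 - 4\right) \left(\left(- \frac{1}{16}\right) 11 \left(1 + 7\right) - 203\right) = - 225 \left(\left(- \frac{1}{16}\right) 11 \cdot 8 + \left(-244 + 41\right)\right) = - 225 \left(- \frac{11}{2} - 203\right) = \left(-225\right) \left(- \frac{417}{2}\right) = \frac{93825}{2}$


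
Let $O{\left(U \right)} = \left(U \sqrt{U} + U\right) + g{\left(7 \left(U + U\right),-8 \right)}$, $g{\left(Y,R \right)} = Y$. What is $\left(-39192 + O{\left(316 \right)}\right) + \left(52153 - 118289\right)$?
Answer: $-100588 + 632 \sqrt{79} \approx -94971.0$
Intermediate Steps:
$O{\left(U \right)} = U^{\frac{3}{2}} + 15 U$ ($O{\left(U \right)} = \left(U \sqrt{U} + U\right) + 7 \left(U + U\right) = \left(U^{\frac{3}{2}} + U\right) + 7 \cdot 2 U = \left(U + U^{\frac{3}{2}}\right) + 14 U = U^{\frac{3}{2}} + 15 U$)
$\left(-39192 + O{\left(316 \right)}\right) + \left(52153 - 118289\right) = \left(-39192 + \left(316^{\frac{3}{2}} + 15 \cdot 316\right)\right) + \left(52153 - 118289\right) = \left(-39192 + \left(632 \sqrt{79} + 4740\right)\right) - 66136 = \left(-39192 + \left(4740 + 632 \sqrt{79}\right)\right) - 66136 = \left(-34452 + 632 \sqrt{79}\right) - 66136 = -100588 + 632 \sqrt{79}$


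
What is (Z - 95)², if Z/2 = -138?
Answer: 137641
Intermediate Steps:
Z = -276 (Z = 2*(-138) = -276)
(Z - 95)² = (-276 - 95)² = (-371)² = 137641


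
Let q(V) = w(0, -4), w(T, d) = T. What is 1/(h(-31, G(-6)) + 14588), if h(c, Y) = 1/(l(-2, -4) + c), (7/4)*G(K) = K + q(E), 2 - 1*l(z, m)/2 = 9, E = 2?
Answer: 45/656459 ≈ 6.8550e-5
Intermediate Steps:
l(z, m) = -14 (l(z, m) = 4 - 2*9 = 4 - 18 = -14)
q(V) = 0
G(K) = 4*K/7 (G(K) = 4*(K + 0)/7 = 4*K/7)
h(c, Y) = 1/(-14 + c)
1/(h(-31, G(-6)) + 14588) = 1/(1/(-14 - 31) + 14588) = 1/(1/(-45) + 14588) = 1/(-1/45 + 14588) = 1/(656459/45) = 45/656459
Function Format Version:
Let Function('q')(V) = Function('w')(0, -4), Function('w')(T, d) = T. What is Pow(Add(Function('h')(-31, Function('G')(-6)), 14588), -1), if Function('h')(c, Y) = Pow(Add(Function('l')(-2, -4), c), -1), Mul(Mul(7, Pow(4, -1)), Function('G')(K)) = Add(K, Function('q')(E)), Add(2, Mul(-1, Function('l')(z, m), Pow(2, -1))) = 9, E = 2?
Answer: Rational(45, 656459) ≈ 6.8550e-5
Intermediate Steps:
Function('l')(z, m) = -14 (Function('l')(z, m) = Add(4, Mul(-2, 9)) = Add(4, -18) = -14)
Function('q')(V) = 0
Function('G')(K) = Mul(Rational(4, 7), K) (Function('G')(K) = Mul(Rational(4, 7), Add(K, 0)) = Mul(Rational(4, 7), K))
Function('h')(c, Y) = Pow(Add(-14, c), -1)
Pow(Add(Function('h')(-31, Function('G')(-6)), 14588), -1) = Pow(Add(Pow(Add(-14, -31), -1), 14588), -1) = Pow(Add(Pow(-45, -1), 14588), -1) = Pow(Add(Rational(-1, 45), 14588), -1) = Pow(Rational(656459, 45), -1) = Rational(45, 656459)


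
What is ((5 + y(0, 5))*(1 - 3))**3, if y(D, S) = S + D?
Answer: -8000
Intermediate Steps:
y(D, S) = D + S
((5 + y(0, 5))*(1 - 3))**3 = ((5 + (0 + 5))*(1 - 3))**3 = ((5 + 5)*(-2))**3 = (10*(-2))**3 = (-20)**3 = -8000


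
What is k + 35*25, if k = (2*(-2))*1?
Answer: 871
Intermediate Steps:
k = -4 (k = -4*1 = -4)
k + 35*25 = -4 + 35*25 = -4 + 875 = 871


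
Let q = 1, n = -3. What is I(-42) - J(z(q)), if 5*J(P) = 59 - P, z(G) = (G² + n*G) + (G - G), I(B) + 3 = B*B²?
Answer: -370516/5 ≈ -74103.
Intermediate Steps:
I(B) = -3 + B³ (I(B) = -3 + B*B² = -3 + B³)
z(G) = G² - 3*G (z(G) = (G² - 3*G) + (G - G) = (G² - 3*G) + 0 = G² - 3*G)
J(P) = 59/5 - P/5 (J(P) = (59 - P)/5 = 59/5 - P/5)
I(-42) - J(z(q)) = (-3 + (-42)³) - (59/5 - (-3 + 1)/5) = (-3 - 74088) - (59/5 - (-2)/5) = -74091 - (59/5 - ⅕*(-2)) = -74091 - (59/5 + ⅖) = -74091 - 1*61/5 = -74091 - 61/5 = -370516/5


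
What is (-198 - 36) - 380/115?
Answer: -5458/23 ≈ -237.30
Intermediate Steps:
(-198 - 36) - 380/115 = -234 - 380*1/115 = -234 - 76/23 = -5458/23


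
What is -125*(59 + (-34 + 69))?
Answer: -11750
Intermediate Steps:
-125*(59 + (-34 + 69)) = -125*(59 + 35) = -125*94 = -11750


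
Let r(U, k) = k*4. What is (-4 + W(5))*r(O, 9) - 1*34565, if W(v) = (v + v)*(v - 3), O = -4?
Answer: -33989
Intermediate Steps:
W(v) = 2*v*(-3 + v) (W(v) = (2*v)*(-3 + v) = 2*v*(-3 + v))
r(U, k) = 4*k
(-4 + W(5))*r(O, 9) - 1*34565 = (-4 + 2*5*(-3 + 5))*(4*9) - 1*34565 = (-4 + 2*5*2)*36 - 34565 = (-4 + 20)*36 - 34565 = 16*36 - 34565 = 576 - 34565 = -33989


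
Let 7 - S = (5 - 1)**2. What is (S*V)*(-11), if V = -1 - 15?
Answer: -1584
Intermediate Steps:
V = -16
S = -9 (S = 7 - (5 - 1)**2 = 7 - 1*4**2 = 7 - 1*16 = 7 - 16 = -9)
(S*V)*(-11) = -9*(-16)*(-11) = 144*(-11) = -1584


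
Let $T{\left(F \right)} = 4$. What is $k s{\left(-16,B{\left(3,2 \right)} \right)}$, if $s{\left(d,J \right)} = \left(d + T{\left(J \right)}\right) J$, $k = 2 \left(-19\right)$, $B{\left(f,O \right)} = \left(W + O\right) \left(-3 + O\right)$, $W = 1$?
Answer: $-1368$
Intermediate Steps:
$B{\left(f,O \right)} = \left(1 + O\right) \left(-3 + O\right)$
$k = -38$
$s{\left(d,J \right)} = J \left(4 + d\right)$ ($s{\left(d,J \right)} = \left(d + 4\right) J = \left(4 + d\right) J = J \left(4 + d\right)$)
$k s{\left(-16,B{\left(3,2 \right)} \right)} = - 38 \left(-3 + 2^{2} - 4\right) \left(4 - 16\right) = - 38 \left(-3 + 4 - 4\right) \left(-12\right) = - 38 \left(\left(-3\right) \left(-12\right)\right) = \left(-38\right) 36 = -1368$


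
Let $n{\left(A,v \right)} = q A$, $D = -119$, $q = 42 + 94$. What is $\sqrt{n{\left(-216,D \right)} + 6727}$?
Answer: $i \sqrt{22649} \approx 150.5 i$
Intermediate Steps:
$q = 136$
$n{\left(A,v \right)} = 136 A$
$\sqrt{n{\left(-216,D \right)} + 6727} = \sqrt{136 \left(-216\right) + 6727} = \sqrt{-29376 + 6727} = \sqrt{-22649} = i \sqrt{22649}$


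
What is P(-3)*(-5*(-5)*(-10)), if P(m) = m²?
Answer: -2250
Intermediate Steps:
P(-3)*(-5*(-5)*(-10)) = (-3)²*(-5*(-5)*(-10)) = 9*(25*(-10)) = 9*(-250) = -2250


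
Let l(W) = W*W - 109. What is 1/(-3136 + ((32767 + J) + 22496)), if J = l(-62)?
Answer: 1/55862 ≈ 1.7901e-5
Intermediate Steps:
l(W) = -109 + W² (l(W) = W² - 109 = -109 + W²)
J = 3735 (J = -109 + (-62)² = -109 + 3844 = 3735)
1/(-3136 + ((32767 + J) + 22496)) = 1/(-3136 + ((32767 + 3735) + 22496)) = 1/(-3136 + (36502 + 22496)) = 1/(-3136 + 58998) = 1/55862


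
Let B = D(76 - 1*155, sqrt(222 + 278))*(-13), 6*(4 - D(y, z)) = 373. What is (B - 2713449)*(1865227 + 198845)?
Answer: -5599193321884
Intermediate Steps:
D(y, z) = -349/6 (D(y, z) = 4 - 1/6*373 = 4 - 373/6 = -349/6)
B = 4537/6 (B = -349/6*(-13) = 4537/6 ≈ 756.17)
(B - 2713449)*(1865227 + 198845) = (4537/6 - 2713449)*(1865227 + 198845) = -16276157/6*2064072 = -5599193321884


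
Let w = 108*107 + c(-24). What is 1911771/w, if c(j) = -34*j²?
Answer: -212419/892 ≈ -238.14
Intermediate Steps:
w = -8028 (w = 108*107 - 34*(-24)² = 11556 - 34*576 = 11556 - 19584 = -8028)
1911771/w = 1911771/(-8028) = 1911771*(-1/8028) = -212419/892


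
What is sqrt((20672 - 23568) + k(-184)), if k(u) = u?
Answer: 2*I*sqrt(770) ≈ 55.498*I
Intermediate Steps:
sqrt((20672 - 23568) + k(-184)) = sqrt((20672 - 23568) - 184) = sqrt(-2896 - 184) = sqrt(-3080) = 2*I*sqrt(770)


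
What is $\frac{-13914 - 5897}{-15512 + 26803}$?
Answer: $- \frac{19811}{11291} \approx -1.7546$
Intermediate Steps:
$\frac{-13914 - 5897}{-15512 + 26803} = - \frac{19811}{11291}$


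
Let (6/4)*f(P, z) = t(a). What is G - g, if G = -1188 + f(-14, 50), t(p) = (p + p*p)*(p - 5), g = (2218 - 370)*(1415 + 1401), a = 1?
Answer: -15615484/3 ≈ -5.2052e+6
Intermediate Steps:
g = 5203968 (g = 1848*2816 = 5203968)
t(p) = (-5 + p)*(p + p**2) (t(p) = (p + p**2)*(-5 + p) = (-5 + p)*(p + p**2))
f(P, z) = -16/3 (f(P, z) = 2*(1*(-5 + 1**2 - 4*1))/3 = 2*(1*(-5 + 1 - 4))/3 = 2*(1*(-8))/3 = (2/3)*(-8) = -16/3)
G = -3580/3 (G = -1188 - 16/3 = -3580/3 ≈ -1193.3)
G - g = -3580/3 - 1*5203968 = -3580/3 - 5203968 = -15615484/3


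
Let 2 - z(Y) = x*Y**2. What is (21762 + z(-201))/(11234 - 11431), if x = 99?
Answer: 3977935/197 ≈ 20193.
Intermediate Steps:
z(Y) = 2 - 99*Y**2
(21762 + z(-201))/(11234 - 11431) = (21762 + (2 - 99*(-201)**2))/(11234 - 11431) = (21762 + (2 - 99*40401))/(-197) = (21762 + (2 - 3999699))*(-1/197) = (21762 - 3999697)*(-1/197) = -3977935*(-1/197) = 3977935/197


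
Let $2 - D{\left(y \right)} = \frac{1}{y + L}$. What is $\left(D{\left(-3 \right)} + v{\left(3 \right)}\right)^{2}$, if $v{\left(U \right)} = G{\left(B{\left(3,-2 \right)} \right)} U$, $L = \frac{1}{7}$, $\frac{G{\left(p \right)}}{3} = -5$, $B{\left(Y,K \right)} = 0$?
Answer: $\frac{727609}{400} \approx 1819.0$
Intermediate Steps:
$G{\left(p \right)} = -15$ ($G{\left(p \right)} = 3 \left(-5\right) = -15$)
$L = \frac{1}{7} \approx 0.14286$
$v{\left(U \right)} = - 15 U$
$D{\left(y \right)} = 2 - \frac{1}{\frac{1}{7} + y}$ ($D{\left(y \right)} = 2 - \frac{1}{y + \frac{1}{7}} = 2 - \frac{1}{\frac{1}{7} + y}$)
$\left(D{\left(-3 \right)} + v{\left(3 \right)}\right)^{2} = \left(\frac{-5 + 14 \left(-3\right)}{1 + 7 \left(-3\right)} - 45\right)^{2} = \left(\frac{-5 - 42}{1 - 21} - 45\right)^{2} = \left(\frac{1}{-20} \left(-47\right) - 45\right)^{2} = \left(\left(- \frac{1}{20}\right) \left(-47\right) - 45\right)^{2} = \left(\frac{47}{20} - 45\right)^{2} = \left(- \frac{853}{20}\right)^{2} = \frac{727609}{400}$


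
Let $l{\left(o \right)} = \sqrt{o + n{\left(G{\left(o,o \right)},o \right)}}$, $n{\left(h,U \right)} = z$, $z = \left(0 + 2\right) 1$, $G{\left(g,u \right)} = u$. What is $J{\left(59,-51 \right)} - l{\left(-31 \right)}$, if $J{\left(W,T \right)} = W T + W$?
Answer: $-2950 - i \sqrt{29} \approx -2950.0 - 5.3852 i$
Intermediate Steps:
$z = 2$ ($z = 2 \cdot 1 = 2$)
$J{\left(W,T \right)} = W + T W$ ($J{\left(W,T \right)} = T W + W = W + T W$)
$n{\left(h,U \right)} = 2$
$l{\left(o \right)} = \sqrt{2 + o}$ ($l{\left(o \right)} = \sqrt{o + 2} = \sqrt{2 + o}$)
$J{\left(59,-51 \right)} - l{\left(-31 \right)} = 59 \left(1 - 51\right) - \sqrt{2 - 31} = 59 \left(-50\right) - \sqrt{-29} = -2950 - i \sqrt{29}$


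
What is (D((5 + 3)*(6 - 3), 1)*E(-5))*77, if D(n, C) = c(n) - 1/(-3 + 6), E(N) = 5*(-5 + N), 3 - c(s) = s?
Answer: 246400/3 ≈ 82133.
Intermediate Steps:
c(s) = 3 - s
E(N) = -25 + 5*N
D(n, C) = 8/3 - n (D(n, C) = (3 - n) - 1/(-3 + 6) = (3 - n) - 1/3 = (3 - n) - 1*⅓ = (3 - n) - ⅓ = 8/3 - n)
(D((5 + 3)*(6 - 3), 1)*E(-5))*77 = ((8/3 - (5 + 3)*(6 - 3))*(-25 + 5*(-5)))*77 = ((8/3 - 8*3)*(-25 - 25))*77 = ((8/3 - 1*24)*(-50))*77 = ((8/3 - 24)*(-50))*77 = -64/3*(-50)*77 = (3200/3)*77 = 246400/3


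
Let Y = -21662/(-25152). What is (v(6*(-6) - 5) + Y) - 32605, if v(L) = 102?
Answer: -408746897/12576 ≈ -32502.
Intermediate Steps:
Y = 10831/12576 (Y = -21662*(-1/25152) = 10831/12576 ≈ 0.86124)
(v(6*(-6) - 5) + Y) - 32605 = (102 + 10831/12576) - 32605 = 1293583/12576 - 32605 = -408746897/12576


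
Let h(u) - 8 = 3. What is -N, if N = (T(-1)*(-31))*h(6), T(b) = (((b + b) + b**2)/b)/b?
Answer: -341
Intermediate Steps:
h(u) = 11 (h(u) = 8 + 3 = 11)
T(b) = (b**2 + 2*b)/b**2 (T(b) = ((2*b + b**2)/b)/b = ((b**2 + 2*b)/b)/b = (b**2 + 2*b)/b**2)
N = 341 (N = (((2 - 1)/(-1))*(-31))*11 = (-1*1*(-31))*11 = -1*(-31)*11 = 31*11 = 341)
-N = -1*341 = -341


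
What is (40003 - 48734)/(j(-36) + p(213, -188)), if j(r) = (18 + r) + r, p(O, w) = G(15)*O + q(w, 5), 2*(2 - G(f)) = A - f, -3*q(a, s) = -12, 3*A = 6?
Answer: -17462/3521 ≈ -4.9594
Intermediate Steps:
A = 2 (A = (⅓)*6 = 2)
q(a, s) = 4 (q(a, s) = -⅓*(-12) = 4)
G(f) = 1 + f/2 (G(f) = 2 - (2 - f)/2 = 2 + (-1 + f/2) = 1 + f/2)
p(O, w) = 4 + 17*O/2 (p(O, w) = (1 + (½)*15)*O + 4 = (1 + 15/2)*O + 4 = 17*O/2 + 4 = 4 + 17*O/2)
j(r) = 18 + 2*r
(40003 - 48734)/(j(-36) + p(213, -188)) = (40003 - 48734)/((18 + 2*(-36)) + (4 + (17/2)*213)) = -8731/((18 - 72) + (4 + 3621/2)) = -8731/(-54 + 3629/2) = -8731/3521/2 = -8731*2/3521 = -17462/3521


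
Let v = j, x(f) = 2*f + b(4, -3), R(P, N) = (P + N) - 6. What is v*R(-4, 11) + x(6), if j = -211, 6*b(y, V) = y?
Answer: -595/3 ≈ -198.33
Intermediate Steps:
R(P, N) = -6 + N + P (R(P, N) = (N + P) - 6 = -6 + N + P)
b(y, V) = y/6
x(f) = ⅔ + 2*f (x(f) = 2*f + (⅙)*4 = 2*f + ⅔ = ⅔ + 2*f)
v = -211
v*R(-4, 11) + x(6) = -211*(-6 + 11 - 4) + (⅔ + 2*6) = -211*1 + (⅔ + 12) = -211 + 38/3 = -595/3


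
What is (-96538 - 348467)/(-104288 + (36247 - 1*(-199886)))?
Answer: -89001/26369 ≈ -3.3752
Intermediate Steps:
(-96538 - 348467)/(-104288 + (36247 - 1*(-199886))) = -445005/(-104288 + (36247 + 199886)) = -445005/(-104288 + 236133) = -445005/131845 = -445005*1/131845 = -89001/26369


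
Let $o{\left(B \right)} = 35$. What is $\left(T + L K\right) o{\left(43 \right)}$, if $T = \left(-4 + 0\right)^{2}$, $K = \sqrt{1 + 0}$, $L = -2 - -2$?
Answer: $560$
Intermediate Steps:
$L = 0$ ($L = -2 + 2 = 0$)
$K = 1$ ($K = \sqrt{1} = 1$)
$T = 16$ ($T = \left(-4\right)^{2} = 16$)
$\left(T + L K\right) o{\left(43 \right)} = \left(16 + 0 \cdot 1\right) 35 = \left(16 + 0\right) 35 = 16 \cdot 35 = 560$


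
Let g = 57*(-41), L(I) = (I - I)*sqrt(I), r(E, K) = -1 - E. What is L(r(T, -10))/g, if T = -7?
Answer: 0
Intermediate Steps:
L(I) = 0 (L(I) = 0*sqrt(I) = 0)
g = -2337
L(r(T, -10))/g = 0/(-2337) = 0*(-1/2337) = 0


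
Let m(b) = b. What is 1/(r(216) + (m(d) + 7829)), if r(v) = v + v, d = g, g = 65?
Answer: 1/8326 ≈ 0.00012011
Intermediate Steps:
d = 65
r(v) = 2*v
1/(r(216) + (m(d) + 7829)) = 1/(2*216 + (65 + 7829)) = 1/(432 + 7894) = 1/8326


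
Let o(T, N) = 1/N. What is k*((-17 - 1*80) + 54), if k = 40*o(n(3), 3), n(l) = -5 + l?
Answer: -1720/3 ≈ -573.33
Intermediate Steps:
o(T, N) = 1/N
k = 40/3 ≈ 13.333
k*((-17 - 1*80) + 54) = 40*((-17 - 1*80) + 54)/3 = 40*((-17 - 80) + 54)/3 = 40*(-97 + 54)/3 = (40/3)*(-43) = -1720/3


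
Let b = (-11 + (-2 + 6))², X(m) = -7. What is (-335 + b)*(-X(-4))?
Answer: -2002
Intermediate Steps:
b = 49 (b = (-11 + 4)² = (-7)² = 49)
(-335 + b)*(-X(-4)) = (-335 + 49)*(-1*(-7)) = -286*7 = -2002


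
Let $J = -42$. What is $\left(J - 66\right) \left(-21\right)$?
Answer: $2268$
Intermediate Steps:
$\left(J - 66\right) \left(-21\right) = \left(-42 - 66\right) \left(-21\right) = \left(-108\right) \left(-21\right) = 2268$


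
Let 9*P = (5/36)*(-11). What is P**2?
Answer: 3025/104976 ≈ 0.028816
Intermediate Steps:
P = -55/324 (P = ((5/36)*(-11))/9 = (1/9)*(-55/36) = -55/324 ≈ -0.16975)
P**2 = (-55/324)**2 = 3025/104976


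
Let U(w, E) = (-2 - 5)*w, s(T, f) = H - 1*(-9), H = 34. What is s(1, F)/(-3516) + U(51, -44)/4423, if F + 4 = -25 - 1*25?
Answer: -1445401/15551268 ≈ -0.092944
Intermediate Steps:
F = -54 (F = -4 + (-25 - 1*25) = -4 + (-25 - 25) = -4 - 50 = -54)
s(T, f) = 43 (s(T, f) = 34 - 1*(-9) = 34 + 9 = 43)
U(w, E) = -7*w
s(1, F)/(-3516) + U(51, -44)/4423 = 43/(-3516) - 7*51/4423 = 43*(-1/3516) - 357*1/4423 = -43/3516 - 357/4423 = -1445401/15551268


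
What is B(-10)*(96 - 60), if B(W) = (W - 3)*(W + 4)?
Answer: 2808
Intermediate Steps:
B(W) = (-3 + W)*(4 + W)
B(-10)*(96 - 60) = (-12 - 10 + (-10)²)*(96 - 60) = (-12 - 10 + 100)*36 = 78*36 = 2808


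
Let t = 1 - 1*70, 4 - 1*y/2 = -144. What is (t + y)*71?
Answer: 16117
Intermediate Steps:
y = 296 (y = 8 - 2*(-144) = 8 + 288 = 296)
t = -69 (t = 1 - 70 = -69)
(t + y)*71 = (-69 + 296)*71 = 227*71 = 16117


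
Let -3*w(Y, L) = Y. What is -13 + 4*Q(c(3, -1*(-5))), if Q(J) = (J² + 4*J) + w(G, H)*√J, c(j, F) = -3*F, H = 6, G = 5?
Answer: 647 - 20*I*√15/3 ≈ 647.0 - 25.82*I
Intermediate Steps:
w(Y, L) = -Y/3
Q(J) = J² + 4*J - 5*√J/3 (Q(J) = (J² + 4*J) + (-⅓*5)*√J = (J² + 4*J) - 5*√J/3 = J² + 4*J - 5*√J/3)
-13 + 4*Q(c(3, -1*(-5))) = -13 + 4*((-(-3)*(-5))² + 4*(-(-3)*(-5)) - 5*I*√15/3) = -13 + 4*((-3*5)² + 4*(-3*5) - 5*I*√15/3) = -13 + 4*((-15)² + 4*(-15) - 5*I*√15/3) = -13 + 4*(225 - 60 - 5*I*√15/3) = -13 + 4*(165 - 5*I*√15/3) = -13 + (660 - 20*I*√15/3) = 647 - 20*I*√15/3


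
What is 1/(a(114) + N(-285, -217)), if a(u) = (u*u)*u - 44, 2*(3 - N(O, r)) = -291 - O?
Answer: 1/1481506 ≈ 6.7499e-7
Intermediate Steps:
N(O, r) = 297/2 + O/2 (N(O, r) = 3 - (-291 - O)/2 = 3 + (291/2 + O/2) = 297/2 + O/2)
a(u) = -44 + u³ (a(u) = u²*u - 44 = u³ - 44 = -44 + u³)
1/(a(114) + N(-285, -217)) = 1/((-44 + 114³) + (297/2 + (½)*(-285))) = 1/((-44 + 1481544) + (297/2 - 285/2)) = 1/(1481500 + 6) = 1/1481506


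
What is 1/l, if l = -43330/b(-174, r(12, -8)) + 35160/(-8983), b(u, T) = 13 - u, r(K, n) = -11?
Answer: -1679821/395808310 ≈ -0.0042440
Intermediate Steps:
l = -395808310/1679821 (l = -43330/(13 - 1*(-174)) + 35160/(-8983) = -43330/(13 + 174) + 35160*(-1/8983) = -43330/187 - 35160/8983 = -395808310/1679821 ≈ -235.63)
1/l = 1/(-395808310/1679821) = -1679821/395808310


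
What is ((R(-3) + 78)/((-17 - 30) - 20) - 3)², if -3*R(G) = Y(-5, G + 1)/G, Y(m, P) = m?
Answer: 6280036/363609 ≈ 17.271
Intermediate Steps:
R(G) = 5/(3*G) (R(G) = -(-5)/(3*G) = 5/(3*G))
((R(-3) + 78)/((-17 - 30) - 20) - 3)² = (((5/3)/(-3) + 78)/((-17 - 30) - 20) - 3)² = (((5/3)*(-⅓) + 78)/(-47 - 20) - 3)² = ((-5/9 + 78)/(-67) - 3)² = ((697/9)*(-1/67) - 3)² = (-697/603 - 3)² = (-2506/603)² = 6280036/363609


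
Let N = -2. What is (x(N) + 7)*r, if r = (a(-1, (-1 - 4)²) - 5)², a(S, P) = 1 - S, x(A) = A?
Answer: 45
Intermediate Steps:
r = 9 (r = ((1 - 1*(-1)) - 5)² = ((1 + 1) - 5)² = (2 - 5)² = (-3)² = 9)
(x(N) + 7)*r = (-2 + 7)*9 = 5*9 = 45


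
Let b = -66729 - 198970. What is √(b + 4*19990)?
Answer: I*√185739 ≈ 430.97*I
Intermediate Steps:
b = -265699
√(b + 4*19990) = √(-265699 + 4*19990) = √(-265699 + 79960) = √(-185739) = I*√185739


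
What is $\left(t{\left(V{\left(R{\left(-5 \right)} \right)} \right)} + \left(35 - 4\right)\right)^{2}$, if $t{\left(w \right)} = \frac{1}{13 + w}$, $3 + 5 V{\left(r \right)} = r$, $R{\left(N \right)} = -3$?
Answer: $\frac{3363556}{3481} \approx 966.26$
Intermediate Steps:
$V{\left(r \right)} = - \frac{3}{5} + \frac{r}{5}$
$\left(t{\left(V{\left(R{\left(-5 \right)} \right)} \right)} + \left(35 - 4\right)\right)^{2} = \left(\frac{1}{13 + \left(- \frac{3}{5} + \frac{1}{5} \left(-3\right)\right)} + \left(35 - 4\right)\right)^{2} = \left(\frac{1}{13 - \frac{6}{5}} + 31\right)^{2} = \left(\frac{1}{\frac{59}{5}} + 31\right)^{2} = \left(\frac{5}{59} + 31\right)^{2} = \left(\frac{1834}{59}\right)^{2} = \frac{3363556}{3481}$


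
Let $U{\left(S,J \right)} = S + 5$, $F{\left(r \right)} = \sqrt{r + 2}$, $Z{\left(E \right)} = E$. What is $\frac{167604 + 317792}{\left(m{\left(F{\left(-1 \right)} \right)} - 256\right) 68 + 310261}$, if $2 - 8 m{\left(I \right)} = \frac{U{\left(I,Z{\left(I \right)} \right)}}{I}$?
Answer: $\frac{485396}{292819} \approx 1.6577$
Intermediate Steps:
$F{\left(r \right)} = \sqrt{2 + r}$
$U{\left(S,J \right)} = 5 + S$
$m{\left(I \right)} = \frac{1}{4} - \frac{5 + I}{8 I}$ ($m{\left(I \right)} = \frac{1}{4} - \frac{\left(5 + I\right) \frac{1}{I}}{8} = \frac{1}{4} - \frac{\frac{1}{I} \left(5 + I\right)}{8} = \frac{1}{4} - \frac{5 + I}{8 I}$)
$\frac{167604 + 317792}{\left(m{\left(F{\left(-1 \right)} \right)} - 256\right) 68 + 310261} = \frac{167604 + 317792}{\left(\frac{-5 + \sqrt{2 - 1}}{8 \sqrt{2 - 1}} - 256\right) 68 + 310261} = \frac{485396}{\left(\frac{-5 + \sqrt{1}}{8 \sqrt{1}} - 256\right) 68 + 310261} = \frac{485396}{\left(\frac{-5 + 1}{8 \cdot 1} - 256\right) 68 + 310261} = \frac{485396}{\left(\frac{1}{8} \cdot 1 \left(-4\right) - 256\right) 68 + 310261} = \frac{485396}{\left(- \frac{1}{2} - 256\right) 68 + 310261} = \frac{485396}{\left(- \frac{513}{2}\right) 68 + 310261} = \frac{485396}{-17442 + 310261} = \frac{485396}{292819}$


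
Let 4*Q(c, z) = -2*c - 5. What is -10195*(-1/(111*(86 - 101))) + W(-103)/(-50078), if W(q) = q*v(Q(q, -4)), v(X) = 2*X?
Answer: -197323985/33351948 ≈ -5.9164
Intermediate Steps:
Q(c, z) = -5/4 - c/2 (Q(c, z) = (-2*c - 5)/4 = (-5 - 2*c)/4 = -5/4 - c/2)
W(q) = q*(-5/2 - q) (W(q) = q*(2*(-5/4 - q/2)) = q*(-5/2 - q))
-10195*(-1/(111*(86 - 101))) + W(-103)/(-50078) = -10195*(-1/(111*(86 - 101))) - 1/2*(-103)*(5 + 2*(-103))/(-50078) = -10195/((-15*(-111))) - 1/2*(-103)*(5 - 206)*(-1/50078) = -10195/1665 - 1/2*(-103)*(-201)*(-1/50078) = -10195*1/1665 - 20703/2*(-1/50078) = -2039/333 + 20703/100156 = -197323985/33351948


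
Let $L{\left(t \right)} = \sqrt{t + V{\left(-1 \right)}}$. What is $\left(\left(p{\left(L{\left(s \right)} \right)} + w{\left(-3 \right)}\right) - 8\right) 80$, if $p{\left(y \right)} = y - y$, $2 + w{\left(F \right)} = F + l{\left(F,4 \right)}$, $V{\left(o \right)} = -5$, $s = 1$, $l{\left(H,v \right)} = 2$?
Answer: $-880$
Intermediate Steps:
$w{\left(F \right)} = F$ ($w{\left(F \right)} = -2 + \left(F + 2\right) = -2 + \left(2 + F\right) = F$)
$L{\left(t \right)} = \sqrt{-5 + t}$ ($L{\left(t \right)} = \sqrt{t - 5} = \sqrt{-5 + t}$)
$p{\left(y \right)} = 0$
$\left(\left(p{\left(L{\left(s \right)} \right)} + w{\left(-3 \right)}\right) - 8\right) 80 = \left(\left(0 - 3\right) - 8\right) 80 = \left(-3 - 8\right) 80 = \left(-11\right) 80 = -880$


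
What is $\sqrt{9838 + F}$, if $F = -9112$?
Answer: $11 \sqrt{6} \approx 26.944$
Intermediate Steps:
$\sqrt{9838 + F} = \sqrt{9838 - 9112} = \sqrt{726} = 11 \sqrt{6}$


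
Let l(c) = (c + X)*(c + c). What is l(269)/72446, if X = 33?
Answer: 81238/36223 ≈ 2.2427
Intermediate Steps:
l(c) = 2*c*(33 + c) (l(c) = (c + 33)*(c + c) = (33 + c)*(2*c) = 2*c*(33 + c))
l(269)/72446 = (2*269*(33 + 269))/72446 = (2*269*302)*(1/72446) = 162476*(1/72446) = 81238/36223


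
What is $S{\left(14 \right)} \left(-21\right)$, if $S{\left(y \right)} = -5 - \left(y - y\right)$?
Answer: $105$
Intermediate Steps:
$S{\left(y \right)} = -5$ ($S{\left(y \right)} = -5 - 0 = -5 + 0 = -5$)
$S{\left(14 \right)} \left(-21\right) = \left(-5\right) \left(-21\right) = 105$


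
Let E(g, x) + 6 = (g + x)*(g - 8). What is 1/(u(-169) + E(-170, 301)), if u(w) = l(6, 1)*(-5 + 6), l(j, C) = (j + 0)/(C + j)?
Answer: -7/163262 ≈ -4.2876e-5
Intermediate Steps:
E(g, x) = -6 + (-8 + g)*(g + x) (E(g, x) = -6 + (g + x)*(g - 8) = -6 + (g + x)*(-8 + g) = -6 + (-8 + g)*(g + x))
l(j, C) = j/(C + j)
u(w) = 6/7 (u(w) = (6/(1 + 6))*(-5 + 6) = (6/7)*1 = 6/7)
1/(u(-169) + E(-170, 301)) = 1/(6/7 + (-6 + (-170)² - 8*(-170) - 8*301 - 170*301)) = 1/(6/7 + (-6 + 28900 + 1360 - 2408 - 51170)) = 1/(6/7 - 23324) = 1/(-163262/7) = -7/163262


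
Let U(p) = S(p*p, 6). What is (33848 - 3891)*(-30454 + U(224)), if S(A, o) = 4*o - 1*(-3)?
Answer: -911501639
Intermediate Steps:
S(A, o) = 3 + 4*o (S(A, o) = 4*o + 3 = 3 + 4*o)
U(p) = 27 (U(p) = 3 + 4*6 = 3 + 24 = 27)
(33848 - 3891)*(-30454 + U(224)) = (33848 - 3891)*(-30454 + 27) = 29957*(-30427) = -911501639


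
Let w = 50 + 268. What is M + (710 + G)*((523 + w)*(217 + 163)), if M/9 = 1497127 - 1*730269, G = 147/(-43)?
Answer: 10006573186/43 ≈ 2.3271e+8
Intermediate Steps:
w = 318
G = -147/43 (G = 147*(-1/43) = -147/43 ≈ -3.4186)
M = 6901722 (M = 9*(1497127 - 1*730269) = 9*(1497127 - 730269) = 9*766858 = 6901722)
M + (710 + G)*((523 + w)*(217 + 163)) = 6901722 + (710 - 147/43)*((523 + 318)*(217 + 163)) = 6901722 + 30383*(841*380)/43 = 6901722 + (30383/43)*319580 = 6901722 + 9709799140/43 = 10006573186/43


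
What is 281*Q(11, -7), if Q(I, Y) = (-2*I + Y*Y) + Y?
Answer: 5620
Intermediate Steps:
Q(I, Y) = Y + Y² - 2*I (Q(I, Y) = (-2*I + Y²) + Y = (Y² - 2*I) + Y = Y + Y² - 2*I)
281*Q(11, -7) = 281*(-7 + (-7)² - 2*11) = 281*(-7 + 49 - 22) = 281*20 = 5620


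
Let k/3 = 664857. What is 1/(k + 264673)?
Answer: 1/2259244 ≈ 4.4263e-7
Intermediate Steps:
k = 1994571 (k = 3*664857 = 1994571)
1/(k + 264673) = 1/(1994571 + 264673) = 1/2259244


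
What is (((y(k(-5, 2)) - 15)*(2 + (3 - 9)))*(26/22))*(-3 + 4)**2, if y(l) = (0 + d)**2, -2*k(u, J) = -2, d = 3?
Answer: 312/11 ≈ 28.364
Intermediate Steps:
k(u, J) = 1 (k(u, J) = -1/2*(-2) = 1)
y(l) = 9 (y(l) = (0 + 3)**2 = 3**2 = 9)
(((y(k(-5, 2)) - 15)*(2 + (3 - 9)))*(26/22))*(-3 + 4)**2 = (((9 - 15)*(2 + (3 - 9)))*(26/22))*(-3 + 4)**2 = ((-6*(2 - 6))*(26*(1/22)))*1**2 = (-6*(-4)*(13/11))*1 = (24*(13/11))*1 = (312/11)*1 = 312/11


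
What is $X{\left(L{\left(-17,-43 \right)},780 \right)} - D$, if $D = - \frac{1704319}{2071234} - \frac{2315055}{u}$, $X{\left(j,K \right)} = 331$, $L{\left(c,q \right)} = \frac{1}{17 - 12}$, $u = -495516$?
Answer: $\frac{55960764986333}{171054931124} \approx 327.15$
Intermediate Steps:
$L{\left(c,q \right)} = \frac{1}{5}$
$D = \frac{658417215711}{171054931124}$ ($D = - \frac{1704319}{2071234} - \frac{2315055}{-495516} = \left(-1704319\right) \frac{1}{2071234} - - \frac{771685}{165172} = - \frac{1704319}{2071234} + \frac{771685}{165172} = \frac{658417215711}{171054931124} \approx 3.8492$)
$X{\left(L{\left(-17,-43 \right)},780 \right)} - D = 331 - \frac{658417215711}{171054931124} = \frac{55960764986333}{171054931124}$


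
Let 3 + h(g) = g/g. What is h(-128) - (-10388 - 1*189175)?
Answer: 199561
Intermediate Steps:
h(g) = -2 (h(g) = -3 + g/g = -3 + 1 = -2)
h(-128) - (-10388 - 1*189175) = -2 - (-10388 - 1*189175) = -2 - (-10388 - 189175) = -2 - 1*(-199563) = -2 + 199563 = 199561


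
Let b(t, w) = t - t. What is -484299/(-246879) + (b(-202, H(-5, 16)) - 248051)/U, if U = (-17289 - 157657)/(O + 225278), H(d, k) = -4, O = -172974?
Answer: 177950420136715/2399471863 ≈ 74162.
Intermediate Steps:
b(t, w) = 0
U = -87473/26152 (U = (-17289 - 157657)/(-172974 + 225278) = -174946/52304 = -174946*1/52304 = -87473/26152 ≈ -3.3448)
-484299/(-246879) + (b(-202, H(-5, 16)) - 248051)/U = -484299/(-246879) + (0 - 248051)/(-87473/26152) = -484299*(-1/246879) - 248051*(-26152/87473) = 53811/27431 + 6487029752/87473 = 177950420136715/2399471863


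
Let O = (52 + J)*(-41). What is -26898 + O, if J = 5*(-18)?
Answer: -25340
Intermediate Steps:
J = -90
O = 1558 (O = (52 - 90)*(-41) = -38*(-41) = 1558)
-26898 + O = -26898 + 1558 = -25340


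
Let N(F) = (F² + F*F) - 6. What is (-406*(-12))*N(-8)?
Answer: 594384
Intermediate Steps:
N(F) = -6 + 2*F² (N(F) = (F² + F²) - 6 = 2*F² - 6 = -6 + 2*F²)
(-406*(-12))*N(-8) = (-406*(-12))*(-6 + 2*(-8)²) = 4872*(-6 + 2*64) = 4872*(-6 + 128) = 4872*122 = 594384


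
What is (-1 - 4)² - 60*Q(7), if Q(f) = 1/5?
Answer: 13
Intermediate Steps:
Q(f) = ⅕
(-1 - 4)² - 60*Q(7) = (-1 - 4)² - 60*⅕ = (-5)² - 12 = 25 - 12 = 13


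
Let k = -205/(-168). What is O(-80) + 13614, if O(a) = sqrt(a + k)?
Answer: 13614 + I*sqrt(555870)/84 ≈ 13614.0 + 8.8758*I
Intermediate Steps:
k = 205/168 (k = -205*(-1/168) = 205/168 ≈ 1.2202)
O(a) = sqrt(205/168 + a) (O(a) = sqrt(a + 205/168) = sqrt(205/168 + a))
O(-80) + 13614 = sqrt(8610 + 7056*(-80))/84 + 13614 = sqrt(8610 - 564480)/84 + 13614 = sqrt(-555870)/84 + 13614 = (I*sqrt(555870))/84 + 13614 = I*sqrt(555870)/84 + 13614 = 13614 + I*sqrt(555870)/84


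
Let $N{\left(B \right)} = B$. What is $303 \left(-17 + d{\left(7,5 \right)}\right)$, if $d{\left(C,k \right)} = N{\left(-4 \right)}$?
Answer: $-6363$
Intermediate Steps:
$d{\left(C,k \right)} = -4$
$303 \left(-17 + d{\left(7,5 \right)}\right) = 303 \left(-17 - 4\right) = 303 \left(-21\right) = -6363$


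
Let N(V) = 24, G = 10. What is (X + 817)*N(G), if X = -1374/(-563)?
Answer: 11072280/563 ≈ 19667.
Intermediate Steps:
X = 1374/563 (X = -1374*(-1/563) = 1374/563 ≈ 2.4405)
(X + 817)*N(G) = (1374/563 + 817)*24 = (461345/563)*24 = 11072280/563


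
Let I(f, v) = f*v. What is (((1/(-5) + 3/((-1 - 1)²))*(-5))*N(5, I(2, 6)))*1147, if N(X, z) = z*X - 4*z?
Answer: -37851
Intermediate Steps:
N(X, z) = -4*z + X*z (N(X, z) = X*z - 4*z = -4*z + X*z)
(((1/(-5) + 3/((-1 - 1)²))*(-5))*N(5, I(2, 6)))*1147 = (((1/(-5) + 3/((-1 - 1)²))*(-5))*((2*6)*(-4 + 5)))*1147 = (((1*(-⅕) + 3/((-2)²))*(-5))*(12*1))*1147 = (((-⅕ + 3/4)*(-5))*12)*1147 = (((-⅕ + 3*(¼))*(-5))*12)*1147 = (((-⅕ + ¾)*(-5))*12)*1147 = (((11/20)*(-5))*12)*1147 = -11/4*12*1147 = -33*1147 = -37851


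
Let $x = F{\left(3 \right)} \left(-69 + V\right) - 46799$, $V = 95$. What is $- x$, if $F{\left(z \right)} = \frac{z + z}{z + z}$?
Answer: $46773$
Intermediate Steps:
$F{\left(z \right)} = 1$ ($F{\left(z \right)} = \frac{2 z}{2 z} = 2 z \frac{1}{2 z} = 1$)
$x = -46773$ ($x = 1 \left(-69 + 95\right) - 46799 = 1 \cdot 26 - 46799 = 26 - 46799 = -46773$)
$- x = \left(-1\right) \left(-46773\right) = 46773$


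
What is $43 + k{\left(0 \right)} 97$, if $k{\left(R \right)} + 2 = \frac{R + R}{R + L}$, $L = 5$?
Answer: $-151$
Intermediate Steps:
$k{\left(R \right)} = -2 + \frac{2 R}{5 + R}$ ($k{\left(R \right)} = -2 + \frac{R + R}{R + 5} = -2 + \frac{2 R}{5 + R}$)
$43 + k{\left(0 \right)} 97 = 43 + - \frac{10}{5 + 0} \cdot 97 = 43 + - \frac{10}{5} \cdot 97 = 43 + \left(-10\right) \frac{1}{5} \cdot 97 = 43 - 194 = -151$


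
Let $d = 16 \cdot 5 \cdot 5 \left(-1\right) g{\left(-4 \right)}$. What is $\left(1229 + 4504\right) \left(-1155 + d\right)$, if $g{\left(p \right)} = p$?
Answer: $2551185$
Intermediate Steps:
$d = 1600$ ($d = 16 \cdot 5 \cdot 5 \left(-1\right) \left(-4\right) = 16 \cdot 25 \left(-1\right) \left(-4\right) = 16 \left(-25\right) \left(-4\right) = \left(-400\right) \left(-4\right) = 1600$)
$\left(1229 + 4504\right) \left(-1155 + d\right) = \left(1229 + 4504\right) \left(-1155 + 1600\right) = 5733 \cdot 445 = 2551185$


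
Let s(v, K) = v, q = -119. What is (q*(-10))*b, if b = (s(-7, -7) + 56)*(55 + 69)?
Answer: 7230440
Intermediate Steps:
b = 6076 (b = (-7 + 56)*(55 + 69) = 49*124 = 6076)
(q*(-10))*b = -119*(-10)*6076 = 1190*6076 = 7230440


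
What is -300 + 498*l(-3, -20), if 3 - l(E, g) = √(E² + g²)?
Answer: 1194 - 498*√409 ≈ -8877.4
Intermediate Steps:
l(E, g) = 3 - √(E² + g²)
-300 + 498*l(-3, -20) = -300 + 498*(3 - √((-3)² + (-20)²)) = -300 + 498*(3 - √(9 + 400)) = -300 + 498*(3 - √409) = -300 + (1494 - 498*√409) = 1194 - 498*√409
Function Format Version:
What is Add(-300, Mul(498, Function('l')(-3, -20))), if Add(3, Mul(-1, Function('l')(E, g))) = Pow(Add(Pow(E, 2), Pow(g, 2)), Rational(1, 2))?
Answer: Add(1194, Mul(-498, Pow(409, Rational(1, 2)))) ≈ -8877.4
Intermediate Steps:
Function('l')(E, g) = Add(3, Mul(-1, Pow(Add(Pow(E, 2), Pow(g, 2)), Rational(1, 2))))
Add(-300, Mul(498, Function('l')(-3, -20))) = Add(-300, Mul(498, Add(3, Mul(-1, Pow(Add(Pow(-3, 2), Pow(-20, 2)), Rational(1, 2)))))) = Add(-300, Mul(498, Add(3, Mul(-1, Pow(Add(9, 400), Rational(1, 2)))))) = Add(-300, Mul(498, Add(3, Mul(-1, Pow(409, Rational(1, 2)))))) = Add(-300, Add(1494, Mul(-498, Pow(409, Rational(1, 2))))) = Add(1194, Mul(-498, Pow(409, Rational(1, 2))))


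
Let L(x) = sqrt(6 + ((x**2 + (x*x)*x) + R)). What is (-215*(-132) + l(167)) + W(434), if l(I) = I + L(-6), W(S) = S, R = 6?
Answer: 28981 + 2*I*sqrt(42) ≈ 28981.0 + 12.961*I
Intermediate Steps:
L(x) = sqrt(12 + x**2 + x**3) (L(x) = sqrt(6 + ((x**2 + (x*x)*x) + 6)) = sqrt(6 + ((x**2 + x**2*x) + 6)) = sqrt(6 + ((x**2 + x**3) + 6)) = sqrt(6 + (6 + x**2 + x**3)) = sqrt(12 + x**2 + x**3))
l(I) = I + 2*I*sqrt(42) (l(I) = I + sqrt(12 + (-6)**2 + (-6)**3) = I + sqrt(12 + 36 - 216) = I + sqrt(-168) = I + 2*I*sqrt(42))
(-215*(-132) + l(167)) + W(434) = (-215*(-132) + (167 + 2*I*sqrt(42))) + 434 = (28380 + (167 + 2*I*sqrt(42))) + 434 = (28547 + 2*I*sqrt(42)) + 434 = 28981 + 2*I*sqrt(42)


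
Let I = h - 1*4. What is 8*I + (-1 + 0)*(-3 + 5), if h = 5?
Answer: 6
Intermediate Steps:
I = 1 (I = 5 - 1*4 = 5 - 4 = 1)
8*I + (-1 + 0)*(-3 + 5) = 8*1 + (-1 + 0)*(-3 + 5) = 8 - 1*2 = 8 - 2 = 6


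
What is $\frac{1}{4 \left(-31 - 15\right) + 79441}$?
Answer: $\frac{1}{79257} \approx 1.2617 \cdot 10^{-5}$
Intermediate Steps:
$\frac{1}{4 \left(-31 - 15\right) + 79441} = \frac{1}{4 \left(-46\right) + 79441} = \frac{1}{-184 + 79441} = \frac{1}{79257}$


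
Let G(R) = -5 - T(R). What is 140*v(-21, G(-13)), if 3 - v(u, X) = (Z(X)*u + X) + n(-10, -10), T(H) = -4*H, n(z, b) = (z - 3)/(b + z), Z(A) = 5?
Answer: 23009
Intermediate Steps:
n(z, b) = (-3 + z)/(b + z)
G(R) = -5 + 4*R (G(R) = -5 - (-4)*R = -5 + 4*R)
v(u, X) = 47/20 - X - 5*u (v(u, X) = 3 - ((5*u + X) + (-3 - 10)/(-10 - 10)) = 3 - ((X + 5*u) - 13/(-20)) = 3 - ((X + 5*u) - 1/20*(-13)) = 3 - ((X + 5*u) + 13/20) = 3 - (13/20 + X + 5*u) = 3 + (-13/20 - X - 5*u) = 47/20 - X - 5*u)
140*v(-21, G(-13)) = 140*(47/20 - (-5 + 4*(-13)) - 5*(-21)) = 140*(47/20 - (-5 - 52) + 105) = 140*(47/20 - 1*(-57) + 105) = 140*(47/20 + 57 + 105) = 140*(3287/20) = 23009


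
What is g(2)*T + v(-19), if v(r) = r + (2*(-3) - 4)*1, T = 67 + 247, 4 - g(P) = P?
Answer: 599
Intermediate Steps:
g(P) = 4 - P
T = 314
v(r) = -10 + r (v(r) = r + (-6 - 4)*1 = r - 10*1 = r - 10 = -10 + r)
g(2)*T + v(-19) = (4 - 1*2)*314 + (-10 - 19) = (4 - 2)*314 - 29 = 2*314 - 29 = 628 - 29 = 599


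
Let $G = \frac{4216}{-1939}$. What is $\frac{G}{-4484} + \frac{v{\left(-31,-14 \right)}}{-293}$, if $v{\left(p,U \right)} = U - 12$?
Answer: $\frac{56822916}{636870367} \approx 0.089222$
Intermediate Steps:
$v{\left(p,U \right)} = -12 + U$ ($v{\left(p,U \right)} = U - 12 = -12 + U$)
$G = - \frac{4216}{1939}$ ($G = 4216 \left(- \frac{1}{1939}\right) = - \frac{4216}{1939} \approx -2.1743$)
$\frac{G}{-4484} + \frac{v{\left(-31,-14 \right)}}{-293} = - \frac{4216}{1939 \left(-4484\right)} + \frac{-12 - 14}{-293} = \left(- \frac{4216}{1939}\right) \left(- \frac{1}{4484}\right) - - \frac{26}{293} = \frac{1054}{2173619} + \frac{26}{293} = \frac{56822916}{636870367}$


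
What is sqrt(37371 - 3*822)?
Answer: sqrt(34905) ≈ 186.83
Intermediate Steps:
sqrt(37371 - 3*822) = sqrt(37371 - 2466) = sqrt(34905)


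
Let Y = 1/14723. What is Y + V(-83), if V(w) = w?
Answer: -1222008/14723 ≈ -83.000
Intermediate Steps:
Y = 1/14723 ≈ 6.7921e-5
Y + V(-83) = 1/14723 - 83 = -1222008/14723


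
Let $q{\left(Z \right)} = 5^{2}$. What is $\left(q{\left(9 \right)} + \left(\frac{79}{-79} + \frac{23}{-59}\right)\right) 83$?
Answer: $\frac{115619}{59} \approx 1959.6$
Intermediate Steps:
$q{\left(Z \right)} = 25$
$\left(q{\left(9 \right)} + \left(\frac{79}{-79} + \frac{23}{-59}\right)\right) 83 = \left(25 + \left(\frac{79}{-79} + \frac{23}{-59}\right)\right) 83 = \left(25 + \left(79 \left(- \frac{1}{79}\right) + 23 \left(- \frac{1}{59}\right)\right)\right) 83 = \left(25 - \frac{82}{59}\right) 83 = \frac{1393}{59} \cdot 83 = \frac{115619}{59}$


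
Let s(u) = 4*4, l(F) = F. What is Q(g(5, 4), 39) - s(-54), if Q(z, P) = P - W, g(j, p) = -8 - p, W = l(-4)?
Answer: 27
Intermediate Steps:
W = -4
Q(z, P) = 4 + P (Q(z, P) = P - 1*(-4) = P + 4 = 4 + P)
s(u) = 16
Q(g(5, 4), 39) - s(-54) = (4 + 39) - 1*16 = 43 - 16 = 27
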